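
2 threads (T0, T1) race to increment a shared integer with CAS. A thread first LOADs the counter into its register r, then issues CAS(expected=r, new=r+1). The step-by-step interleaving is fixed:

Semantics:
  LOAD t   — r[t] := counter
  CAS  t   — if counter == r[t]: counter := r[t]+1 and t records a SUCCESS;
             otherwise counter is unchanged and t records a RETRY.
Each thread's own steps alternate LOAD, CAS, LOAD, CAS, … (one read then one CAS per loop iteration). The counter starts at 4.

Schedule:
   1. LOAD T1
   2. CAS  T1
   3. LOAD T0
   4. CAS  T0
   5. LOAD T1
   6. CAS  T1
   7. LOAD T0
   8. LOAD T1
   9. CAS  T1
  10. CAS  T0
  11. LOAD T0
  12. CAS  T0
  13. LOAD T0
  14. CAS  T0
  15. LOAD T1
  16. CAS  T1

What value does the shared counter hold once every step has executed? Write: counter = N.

counter = 11

[1] T1.load  rd  (counter 4, T1.r 4)
[2] T1.cas  hit  (counter 5, T1.r 4)
[3] T0.load  rd  (counter 5, T0.r 5)
[4] T0.cas  hit  (counter 6, T0.r 5)
[5] T1.load  rd  (counter 6, T1.r 6)
[6] T1.cas  hit  (counter 7, T1.r 6)
[7] T0.load  rd  (counter 7, T0.r 7)
[8] T1.load  rd  (counter 7, T1.r 7)
[9] T1.cas  hit  (counter 8, T1.r 7)
[10] T0.cas  miss  (counter 8, T0.r 7)
[11] T0.load  rd  (counter 8, T0.r 8)
[12] T0.cas  hit  (counter 9, T0.r 8)
[13] T0.load  rd  (counter 9, T0.r 9)
[14] T0.cas  hit  (counter 10, T0.r 9)
[15] T1.load  rd  (counter 10, T1.r 10)
[16] T1.cas  hit  (counter 11, T1.r 10)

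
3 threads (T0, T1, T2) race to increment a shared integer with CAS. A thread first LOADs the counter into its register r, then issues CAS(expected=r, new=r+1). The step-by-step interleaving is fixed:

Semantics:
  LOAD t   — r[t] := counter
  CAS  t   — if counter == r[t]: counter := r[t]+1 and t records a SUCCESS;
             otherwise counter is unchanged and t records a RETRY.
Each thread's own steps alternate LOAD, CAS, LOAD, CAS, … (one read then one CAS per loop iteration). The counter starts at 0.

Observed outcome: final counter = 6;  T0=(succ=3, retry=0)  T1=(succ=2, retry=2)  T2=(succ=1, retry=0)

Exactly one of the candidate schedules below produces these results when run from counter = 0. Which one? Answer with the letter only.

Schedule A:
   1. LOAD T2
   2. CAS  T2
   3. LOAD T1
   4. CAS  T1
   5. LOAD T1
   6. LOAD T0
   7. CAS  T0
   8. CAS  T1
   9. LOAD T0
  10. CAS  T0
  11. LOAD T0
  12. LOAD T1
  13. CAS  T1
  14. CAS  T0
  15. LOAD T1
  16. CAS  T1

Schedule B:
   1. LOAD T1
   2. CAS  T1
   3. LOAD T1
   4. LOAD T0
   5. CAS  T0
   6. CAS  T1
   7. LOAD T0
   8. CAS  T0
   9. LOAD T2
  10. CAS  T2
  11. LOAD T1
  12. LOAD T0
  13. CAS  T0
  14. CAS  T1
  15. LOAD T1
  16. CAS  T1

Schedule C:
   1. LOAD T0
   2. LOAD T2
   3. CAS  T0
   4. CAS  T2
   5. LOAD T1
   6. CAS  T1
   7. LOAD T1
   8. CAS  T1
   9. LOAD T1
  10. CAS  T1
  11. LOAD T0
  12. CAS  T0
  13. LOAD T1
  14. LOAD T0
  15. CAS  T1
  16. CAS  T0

Tracing schedule B:
step 1: T1 LOAD ⇒ load; ctr=0 reg=0
step 2: T1 CAS ⇒ ok; ctr=1 reg=0
step 3: T1 LOAD ⇒ load; ctr=1 reg=1
step 4: T0 LOAD ⇒ load; ctr=1 reg=1
step 5: T0 CAS ⇒ ok; ctr=2 reg=1
step 6: T1 CAS ⇒ retry; ctr=2 reg=1
step 7: T0 LOAD ⇒ load; ctr=2 reg=2
step 8: T0 CAS ⇒ ok; ctr=3 reg=2
step 9: T2 LOAD ⇒ load; ctr=3 reg=3
step 10: T2 CAS ⇒ ok; ctr=4 reg=3
step 11: T1 LOAD ⇒ load; ctr=4 reg=4
step 12: T0 LOAD ⇒ load; ctr=4 reg=4
step 13: T0 CAS ⇒ ok; ctr=5 reg=4
step 14: T1 CAS ⇒ retry; ctr=5 reg=4
step 15: T1 LOAD ⇒ load; ctr=5 reg=5
step 16: T1 CAS ⇒ ok; ctr=6 reg=5

B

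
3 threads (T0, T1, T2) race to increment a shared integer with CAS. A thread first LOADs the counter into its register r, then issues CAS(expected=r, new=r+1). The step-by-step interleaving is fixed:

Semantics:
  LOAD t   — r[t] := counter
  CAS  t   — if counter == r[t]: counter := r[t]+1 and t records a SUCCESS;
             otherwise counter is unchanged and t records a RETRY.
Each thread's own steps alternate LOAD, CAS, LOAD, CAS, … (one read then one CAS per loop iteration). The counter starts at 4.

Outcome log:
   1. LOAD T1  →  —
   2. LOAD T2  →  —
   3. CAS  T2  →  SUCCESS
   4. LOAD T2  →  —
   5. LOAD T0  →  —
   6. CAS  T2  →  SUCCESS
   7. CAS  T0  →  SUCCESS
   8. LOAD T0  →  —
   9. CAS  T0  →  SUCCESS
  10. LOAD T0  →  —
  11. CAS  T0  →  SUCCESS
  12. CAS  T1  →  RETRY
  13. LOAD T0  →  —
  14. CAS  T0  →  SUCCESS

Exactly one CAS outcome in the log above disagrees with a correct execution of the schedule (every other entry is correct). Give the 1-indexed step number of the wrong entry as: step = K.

step = 7

Correct run:
[1] T1.load  rd  (counter 4, T1.r 4)
[2] T2.load  rd  (counter 4, T2.r 4)
[3] T2.cas  hit  (counter 5, T2.r 4)
[4] T2.load  rd  (counter 5, T2.r 5)
[5] T0.load  rd  (counter 5, T0.r 5)
[6] T2.cas  hit  (counter 6, T2.r 5)
[7] T0.cas  miss  (counter 6, T0.r 5)
[8] T0.load  rd  (counter 6, T0.r 6)
[9] T0.cas  hit  (counter 7, T0.r 6)
[10] T0.load  rd  (counter 7, T0.r 7)
[11] T0.cas  hit  (counter 8, T0.r 7)
[12] T1.cas  miss  (counter 8, T1.r 4)
[13] T0.load  rd  (counter 8, T0.r 8)
[14] T0.cas  hit  (counter 9, T0.r 8)
Log disagrees first at step 7.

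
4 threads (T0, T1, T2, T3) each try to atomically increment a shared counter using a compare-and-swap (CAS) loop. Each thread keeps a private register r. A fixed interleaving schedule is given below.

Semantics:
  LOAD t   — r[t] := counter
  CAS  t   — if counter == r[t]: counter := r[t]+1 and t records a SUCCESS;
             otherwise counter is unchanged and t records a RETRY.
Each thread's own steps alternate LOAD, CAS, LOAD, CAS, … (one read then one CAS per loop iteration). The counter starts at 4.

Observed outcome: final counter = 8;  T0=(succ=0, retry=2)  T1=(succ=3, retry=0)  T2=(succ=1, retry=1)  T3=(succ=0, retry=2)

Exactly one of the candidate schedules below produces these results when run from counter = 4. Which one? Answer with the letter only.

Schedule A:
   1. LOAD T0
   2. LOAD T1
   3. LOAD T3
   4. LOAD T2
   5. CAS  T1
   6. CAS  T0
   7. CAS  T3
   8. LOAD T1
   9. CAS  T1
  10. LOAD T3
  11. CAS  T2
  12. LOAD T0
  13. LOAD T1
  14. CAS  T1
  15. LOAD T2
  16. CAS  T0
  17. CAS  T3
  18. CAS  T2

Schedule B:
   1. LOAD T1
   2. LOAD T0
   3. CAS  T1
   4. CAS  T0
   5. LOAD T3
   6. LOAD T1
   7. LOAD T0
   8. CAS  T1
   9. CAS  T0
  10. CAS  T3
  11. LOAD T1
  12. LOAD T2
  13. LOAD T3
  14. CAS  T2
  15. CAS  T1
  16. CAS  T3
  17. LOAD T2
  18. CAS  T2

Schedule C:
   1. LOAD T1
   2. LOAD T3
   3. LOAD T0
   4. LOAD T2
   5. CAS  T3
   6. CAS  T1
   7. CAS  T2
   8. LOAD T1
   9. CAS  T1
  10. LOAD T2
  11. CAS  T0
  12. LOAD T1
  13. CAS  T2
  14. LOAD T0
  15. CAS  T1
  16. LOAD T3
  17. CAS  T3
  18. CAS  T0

Tracing schedule A:
T0 LOAD — after: cnt=4, r=4 — load
T1 LOAD — after: cnt=4, r=4 — load
T3 LOAD — after: cnt=4, r=4 — load
T2 LOAD — after: cnt=4, r=4 — load
T1 CAS — after: cnt=5, r=4 — ok
T0 CAS — after: cnt=5, r=4 — retry
T3 CAS — after: cnt=5, r=4 — retry
T1 LOAD — after: cnt=5, r=5 — load
T1 CAS — after: cnt=6, r=5 — ok
T3 LOAD — after: cnt=6, r=6 — load
T2 CAS — after: cnt=6, r=4 — retry
T0 LOAD — after: cnt=6, r=6 — load
T1 LOAD — after: cnt=6, r=6 — load
T1 CAS — after: cnt=7, r=6 — ok
T2 LOAD — after: cnt=7, r=7 — load
T0 CAS — after: cnt=7, r=6 — retry
T3 CAS — after: cnt=7, r=6 — retry
T2 CAS — after: cnt=8, r=7 — ok

A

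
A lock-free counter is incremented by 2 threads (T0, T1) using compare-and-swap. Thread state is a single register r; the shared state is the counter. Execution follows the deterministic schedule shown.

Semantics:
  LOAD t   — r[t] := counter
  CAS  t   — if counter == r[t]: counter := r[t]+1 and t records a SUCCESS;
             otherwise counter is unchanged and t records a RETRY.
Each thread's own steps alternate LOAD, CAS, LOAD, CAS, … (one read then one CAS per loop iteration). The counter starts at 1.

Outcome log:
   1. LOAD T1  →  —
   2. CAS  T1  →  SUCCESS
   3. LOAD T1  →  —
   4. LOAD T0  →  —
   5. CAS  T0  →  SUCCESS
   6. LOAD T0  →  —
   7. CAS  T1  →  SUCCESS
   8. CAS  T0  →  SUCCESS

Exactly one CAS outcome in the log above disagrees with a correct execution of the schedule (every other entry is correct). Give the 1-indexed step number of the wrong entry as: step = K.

Reference trace:
T1 LOAD — after: cnt=1, r=1 — load
T1 CAS — after: cnt=2, r=1 — ok
T1 LOAD — after: cnt=2, r=2 — load
T0 LOAD — after: cnt=2, r=2 — load
T0 CAS — after: cnt=3, r=2 — ok
T0 LOAD — after: cnt=3, r=3 — load
T1 CAS — after: cnt=3, r=2 — retry
T0 CAS — after: cnt=4, r=3 — ok
Mismatch at 7.

step = 7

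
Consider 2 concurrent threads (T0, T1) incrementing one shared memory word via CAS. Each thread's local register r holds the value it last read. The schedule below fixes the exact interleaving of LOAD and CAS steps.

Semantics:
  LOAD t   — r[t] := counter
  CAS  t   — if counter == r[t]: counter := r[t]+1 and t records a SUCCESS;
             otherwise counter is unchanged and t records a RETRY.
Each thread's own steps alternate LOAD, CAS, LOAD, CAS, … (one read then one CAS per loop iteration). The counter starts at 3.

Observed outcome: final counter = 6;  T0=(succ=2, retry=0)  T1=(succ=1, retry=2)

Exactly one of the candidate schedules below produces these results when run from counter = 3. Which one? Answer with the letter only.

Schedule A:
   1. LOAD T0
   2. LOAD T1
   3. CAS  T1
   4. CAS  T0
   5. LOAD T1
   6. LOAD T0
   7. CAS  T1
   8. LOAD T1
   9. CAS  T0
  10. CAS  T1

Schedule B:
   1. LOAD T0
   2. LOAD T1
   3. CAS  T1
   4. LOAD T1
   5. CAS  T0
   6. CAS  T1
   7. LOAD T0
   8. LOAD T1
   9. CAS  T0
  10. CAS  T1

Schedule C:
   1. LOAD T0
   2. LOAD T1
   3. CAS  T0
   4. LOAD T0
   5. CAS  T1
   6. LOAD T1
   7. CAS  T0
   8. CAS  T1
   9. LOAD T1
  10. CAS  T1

Run C:
#1 T0 reads 3
#2 T1 reads 3
#3 T0 CAS(3→4) writes; counter now 4
#4 T0 reads 4
#5 T1 CAS(3→4) fails; counter now 4
#6 T1 reads 4
#7 T0 CAS(4→5) writes; counter now 5
#8 T1 CAS(4→5) fails; counter now 5
#9 T1 reads 5
#10 T1 CAS(5→6) writes; counter now 6

C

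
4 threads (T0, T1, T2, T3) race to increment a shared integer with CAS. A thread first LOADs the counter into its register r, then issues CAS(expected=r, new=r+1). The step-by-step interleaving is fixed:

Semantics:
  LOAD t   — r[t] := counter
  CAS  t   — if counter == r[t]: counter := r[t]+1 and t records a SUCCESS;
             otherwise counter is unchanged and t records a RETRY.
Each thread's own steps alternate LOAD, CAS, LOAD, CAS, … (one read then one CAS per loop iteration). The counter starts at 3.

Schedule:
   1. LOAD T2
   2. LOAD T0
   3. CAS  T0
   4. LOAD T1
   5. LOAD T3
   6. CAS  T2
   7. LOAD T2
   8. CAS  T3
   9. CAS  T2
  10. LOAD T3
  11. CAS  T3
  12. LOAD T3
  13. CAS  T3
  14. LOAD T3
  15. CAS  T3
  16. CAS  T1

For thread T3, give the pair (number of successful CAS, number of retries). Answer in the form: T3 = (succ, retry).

T3 = (4, 0)

#1 T2 reads 3
#2 T0 reads 3
#3 T0 CAS(3→4) writes; counter now 4
#4 T1 reads 4
#5 T3 reads 4
#6 T2 CAS(3→4) fails; counter now 4
#7 T2 reads 4
#8 T3 CAS(4→5) writes; counter now 5
#9 T2 CAS(4→5) fails; counter now 5
#10 T3 reads 5
#11 T3 CAS(5→6) writes; counter now 6
#12 T3 reads 6
#13 T3 CAS(6→7) writes; counter now 7
#14 T3 reads 7
#15 T3 CAS(7→8) writes; counter now 8
#16 T1 CAS(4→5) fails; counter now 8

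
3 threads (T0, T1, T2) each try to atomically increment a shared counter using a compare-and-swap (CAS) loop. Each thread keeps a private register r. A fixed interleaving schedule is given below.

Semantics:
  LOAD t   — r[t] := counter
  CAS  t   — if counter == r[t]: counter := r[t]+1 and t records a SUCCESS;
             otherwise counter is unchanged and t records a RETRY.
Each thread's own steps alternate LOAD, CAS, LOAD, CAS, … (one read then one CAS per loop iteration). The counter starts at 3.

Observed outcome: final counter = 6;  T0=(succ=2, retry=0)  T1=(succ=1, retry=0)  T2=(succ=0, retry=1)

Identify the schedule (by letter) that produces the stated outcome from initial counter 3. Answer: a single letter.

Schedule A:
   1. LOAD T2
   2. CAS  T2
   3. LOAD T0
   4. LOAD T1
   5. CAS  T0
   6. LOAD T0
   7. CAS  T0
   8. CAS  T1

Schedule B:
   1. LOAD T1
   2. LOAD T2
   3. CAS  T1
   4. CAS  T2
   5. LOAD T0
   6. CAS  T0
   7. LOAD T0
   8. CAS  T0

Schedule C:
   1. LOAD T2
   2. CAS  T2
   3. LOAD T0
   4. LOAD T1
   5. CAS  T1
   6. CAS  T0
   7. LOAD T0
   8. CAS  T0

Run B:
1. LOAD T1 → mem=3 r[T1]=3 [LOAD]
2. LOAD T2 → mem=3 r[T2]=3 [LOAD]
3. CAS T1 → mem=4 r[T1]=3 [OK]
4. CAS T2 → mem=4 r[T2]=3 [RETRY]
5. LOAD T0 → mem=4 r[T0]=4 [LOAD]
6. CAS T0 → mem=5 r[T0]=4 [OK]
7. LOAD T0 → mem=5 r[T0]=5 [LOAD]
8. CAS T0 → mem=6 r[T0]=5 [OK]

B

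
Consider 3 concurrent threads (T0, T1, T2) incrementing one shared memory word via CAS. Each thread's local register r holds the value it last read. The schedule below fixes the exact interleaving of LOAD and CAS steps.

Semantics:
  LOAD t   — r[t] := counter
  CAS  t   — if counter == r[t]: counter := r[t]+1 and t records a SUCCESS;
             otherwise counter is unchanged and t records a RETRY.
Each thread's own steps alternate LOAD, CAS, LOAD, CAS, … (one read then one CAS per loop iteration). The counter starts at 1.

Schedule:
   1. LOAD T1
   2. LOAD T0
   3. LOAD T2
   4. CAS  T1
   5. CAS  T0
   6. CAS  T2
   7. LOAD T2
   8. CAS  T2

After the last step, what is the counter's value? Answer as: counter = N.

counter = 3

   1) LOAD T1:  M=1  r_T1=1
   2) LOAD T0:  M=1  r_T0=1
   3) LOAD T2:  M=1  r_T2=1
   4) CAS  T1:  M=2  r_T1=1 ✓
   5) CAS  T0:  M=2  r_T0=1 ✗
   6) CAS  T2:  M=2  r_T2=1 ✗
   7) LOAD T2:  M=2  r_T2=2
   8) CAS  T2:  M=3  r_T2=2 ✓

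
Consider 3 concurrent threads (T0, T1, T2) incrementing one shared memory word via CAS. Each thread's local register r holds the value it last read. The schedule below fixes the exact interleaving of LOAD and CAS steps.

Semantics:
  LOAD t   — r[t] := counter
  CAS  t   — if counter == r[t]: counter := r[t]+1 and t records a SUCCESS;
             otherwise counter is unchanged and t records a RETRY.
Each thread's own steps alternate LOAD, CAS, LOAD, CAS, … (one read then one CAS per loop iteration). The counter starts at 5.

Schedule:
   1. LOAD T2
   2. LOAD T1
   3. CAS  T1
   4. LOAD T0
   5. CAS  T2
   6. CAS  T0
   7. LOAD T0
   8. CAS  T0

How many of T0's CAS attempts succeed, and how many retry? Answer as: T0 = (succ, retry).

T0 = (2, 0)

   1) LOAD T2:  M=5  r_T2=5
   2) LOAD T1:  M=5  r_T1=5
   3) CAS  T1:  M=6  r_T1=5 ✓
   4) LOAD T0:  M=6  r_T0=6
   5) CAS  T2:  M=6  r_T2=5 ✗
   6) CAS  T0:  M=7  r_T0=6 ✓
   7) LOAD T0:  M=7  r_T0=7
   8) CAS  T0:  M=8  r_T0=7 ✓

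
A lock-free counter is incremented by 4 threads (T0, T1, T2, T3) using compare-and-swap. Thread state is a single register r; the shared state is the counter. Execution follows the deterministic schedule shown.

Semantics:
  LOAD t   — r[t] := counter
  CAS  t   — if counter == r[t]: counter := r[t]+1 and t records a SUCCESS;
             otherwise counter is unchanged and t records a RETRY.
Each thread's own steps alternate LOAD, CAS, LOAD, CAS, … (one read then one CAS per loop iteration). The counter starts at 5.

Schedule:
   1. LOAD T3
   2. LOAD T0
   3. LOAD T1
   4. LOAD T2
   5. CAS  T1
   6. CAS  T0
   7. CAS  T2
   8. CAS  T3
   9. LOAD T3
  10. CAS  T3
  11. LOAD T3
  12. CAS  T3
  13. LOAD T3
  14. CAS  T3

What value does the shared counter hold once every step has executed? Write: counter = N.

counter = 9

[1] T3.load  rd  (counter 5, T3.r 5)
[2] T0.load  rd  (counter 5, T0.r 5)
[3] T1.load  rd  (counter 5, T1.r 5)
[4] T2.load  rd  (counter 5, T2.r 5)
[5] T1.cas  hit  (counter 6, T1.r 5)
[6] T0.cas  miss  (counter 6, T0.r 5)
[7] T2.cas  miss  (counter 6, T2.r 5)
[8] T3.cas  miss  (counter 6, T3.r 5)
[9] T3.load  rd  (counter 6, T3.r 6)
[10] T3.cas  hit  (counter 7, T3.r 6)
[11] T3.load  rd  (counter 7, T3.r 7)
[12] T3.cas  hit  (counter 8, T3.r 7)
[13] T3.load  rd  (counter 8, T3.r 8)
[14] T3.cas  hit  (counter 9, T3.r 8)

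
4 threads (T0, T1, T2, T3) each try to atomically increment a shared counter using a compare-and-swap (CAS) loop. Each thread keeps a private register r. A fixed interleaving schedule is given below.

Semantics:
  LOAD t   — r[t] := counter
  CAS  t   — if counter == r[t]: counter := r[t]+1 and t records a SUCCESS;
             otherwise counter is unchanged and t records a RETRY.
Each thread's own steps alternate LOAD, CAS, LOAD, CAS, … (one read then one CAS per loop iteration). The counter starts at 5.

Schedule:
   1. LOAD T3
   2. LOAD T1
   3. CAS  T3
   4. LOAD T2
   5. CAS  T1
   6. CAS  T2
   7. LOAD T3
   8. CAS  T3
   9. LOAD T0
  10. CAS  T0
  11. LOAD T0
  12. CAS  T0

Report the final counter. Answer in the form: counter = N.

step 1: T3 LOAD ⇒ load; ctr=5 reg=5
step 2: T1 LOAD ⇒ load; ctr=5 reg=5
step 3: T3 CAS ⇒ ok; ctr=6 reg=5
step 4: T2 LOAD ⇒ load; ctr=6 reg=6
step 5: T1 CAS ⇒ retry; ctr=6 reg=5
step 6: T2 CAS ⇒ ok; ctr=7 reg=6
step 7: T3 LOAD ⇒ load; ctr=7 reg=7
step 8: T3 CAS ⇒ ok; ctr=8 reg=7
step 9: T0 LOAD ⇒ load; ctr=8 reg=8
step 10: T0 CAS ⇒ ok; ctr=9 reg=8
step 11: T0 LOAD ⇒ load; ctr=9 reg=9
step 12: T0 CAS ⇒ ok; ctr=10 reg=9

counter = 10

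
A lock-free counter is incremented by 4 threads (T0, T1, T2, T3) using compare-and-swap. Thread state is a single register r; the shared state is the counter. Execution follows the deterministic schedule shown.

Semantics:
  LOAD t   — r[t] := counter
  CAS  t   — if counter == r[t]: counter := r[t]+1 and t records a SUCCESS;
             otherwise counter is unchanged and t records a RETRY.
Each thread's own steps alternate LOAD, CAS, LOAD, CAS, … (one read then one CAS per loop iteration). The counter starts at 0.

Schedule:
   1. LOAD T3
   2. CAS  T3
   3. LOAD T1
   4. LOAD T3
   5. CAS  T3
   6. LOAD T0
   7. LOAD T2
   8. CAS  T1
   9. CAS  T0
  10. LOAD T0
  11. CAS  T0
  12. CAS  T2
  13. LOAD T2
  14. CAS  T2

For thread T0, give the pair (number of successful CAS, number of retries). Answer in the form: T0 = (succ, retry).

T0 = (2, 0)

step 1: T3 LOAD ⇒ load; ctr=0 reg=0
step 2: T3 CAS ⇒ ok; ctr=1 reg=0
step 3: T1 LOAD ⇒ load; ctr=1 reg=1
step 4: T3 LOAD ⇒ load; ctr=1 reg=1
step 5: T3 CAS ⇒ ok; ctr=2 reg=1
step 6: T0 LOAD ⇒ load; ctr=2 reg=2
step 7: T2 LOAD ⇒ load; ctr=2 reg=2
step 8: T1 CAS ⇒ retry; ctr=2 reg=1
step 9: T0 CAS ⇒ ok; ctr=3 reg=2
step 10: T0 LOAD ⇒ load; ctr=3 reg=3
step 11: T0 CAS ⇒ ok; ctr=4 reg=3
step 12: T2 CAS ⇒ retry; ctr=4 reg=2
step 13: T2 LOAD ⇒ load; ctr=4 reg=4
step 14: T2 CAS ⇒ ok; ctr=5 reg=4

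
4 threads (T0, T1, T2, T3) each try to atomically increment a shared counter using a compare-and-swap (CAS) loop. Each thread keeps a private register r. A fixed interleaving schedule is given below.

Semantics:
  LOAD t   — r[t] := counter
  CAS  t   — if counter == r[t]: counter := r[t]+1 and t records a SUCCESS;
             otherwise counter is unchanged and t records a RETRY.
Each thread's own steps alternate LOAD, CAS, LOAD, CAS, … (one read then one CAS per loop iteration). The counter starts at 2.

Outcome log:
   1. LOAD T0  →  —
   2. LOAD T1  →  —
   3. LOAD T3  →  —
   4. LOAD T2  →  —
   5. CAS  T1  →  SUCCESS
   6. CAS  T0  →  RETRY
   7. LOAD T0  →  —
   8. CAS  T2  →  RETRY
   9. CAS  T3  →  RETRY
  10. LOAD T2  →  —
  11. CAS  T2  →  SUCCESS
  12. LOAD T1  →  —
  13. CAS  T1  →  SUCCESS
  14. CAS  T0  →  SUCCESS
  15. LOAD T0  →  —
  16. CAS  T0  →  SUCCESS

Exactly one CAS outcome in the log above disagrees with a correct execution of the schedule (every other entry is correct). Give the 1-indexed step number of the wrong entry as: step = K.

Re-executing:
step 1: T0 LOAD ⇒ load; ctr=2 reg=2
step 2: T1 LOAD ⇒ load; ctr=2 reg=2
step 3: T3 LOAD ⇒ load; ctr=2 reg=2
step 4: T2 LOAD ⇒ load; ctr=2 reg=2
step 5: T1 CAS ⇒ ok; ctr=3 reg=2
step 6: T0 CAS ⇒ retry; ctr=3 reg=2
step 7: T0 LOAD ⇒ load; ctr=3 reg=3
step 8: T2 CAS ⇒ retry; ctr=3 reg=2
step 9: T3 CAS ⇒ retry; ctr=3 reg=2
step 10: T2 LOAD ⇒ load; ctr=3 reg=3
step 11: T2 CAS ⇒ ok; ctr=4 reg=3
step 12: T1 LOAD ⇒ load; ctr=4 reg=4
step 13: T1 CAS ⇒ ok; ctr=5 reg=4
step 14: T0 CAS ⇒ retry; ctr=5 reg=3
step 15: T0 LOAD ⇒ load; ctr=5 reg=5
step 16: T0 CAS ⇒ ok; ctr=6 reg=5
Flip is step 14.

step = 14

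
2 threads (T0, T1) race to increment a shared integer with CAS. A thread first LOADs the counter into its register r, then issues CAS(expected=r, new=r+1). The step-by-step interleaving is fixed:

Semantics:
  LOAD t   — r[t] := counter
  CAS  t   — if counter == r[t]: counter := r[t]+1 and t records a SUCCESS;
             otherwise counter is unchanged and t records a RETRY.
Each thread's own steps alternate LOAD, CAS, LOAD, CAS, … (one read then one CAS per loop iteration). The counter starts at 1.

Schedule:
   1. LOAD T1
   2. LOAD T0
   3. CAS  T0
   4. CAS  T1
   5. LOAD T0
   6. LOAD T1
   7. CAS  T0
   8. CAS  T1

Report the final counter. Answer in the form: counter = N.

[1] T1.load  rd  (counter 1, T1.r 1)
[2] T0.load  rd  (counter 1, T0.r 1)
[3] T0.cas  hit  (counter 2, T0.r 1)
[4] T1.cas  miss  (counter 2, T1.r 1)
[5] T0.load  rd  (counter 2, T0.r 2)
[6] T1.load  rd  (counter 2, T1.r 2)
[7] T0.cas  hit  (counter 3, T0.r 2)
[8] T1.cas  miss  (counter 3, T1.r 2)

counter = 3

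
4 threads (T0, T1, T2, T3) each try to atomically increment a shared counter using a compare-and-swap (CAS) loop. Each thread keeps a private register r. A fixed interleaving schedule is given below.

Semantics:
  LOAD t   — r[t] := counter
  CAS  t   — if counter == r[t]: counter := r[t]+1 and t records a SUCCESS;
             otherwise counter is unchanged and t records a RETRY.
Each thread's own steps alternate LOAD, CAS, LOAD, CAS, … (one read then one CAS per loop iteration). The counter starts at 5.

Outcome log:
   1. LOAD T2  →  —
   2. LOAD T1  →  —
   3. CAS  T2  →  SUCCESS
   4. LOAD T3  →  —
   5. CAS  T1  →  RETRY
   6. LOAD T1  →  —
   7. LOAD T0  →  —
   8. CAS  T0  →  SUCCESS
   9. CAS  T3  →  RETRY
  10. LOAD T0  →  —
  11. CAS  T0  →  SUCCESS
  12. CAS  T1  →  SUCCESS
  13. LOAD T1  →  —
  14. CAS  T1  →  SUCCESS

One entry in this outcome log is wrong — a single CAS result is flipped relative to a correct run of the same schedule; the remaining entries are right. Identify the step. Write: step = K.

step = 12

Reference trace:
1. LOAD T2 → mem=5 r[T2]=5 [LOAD]
2. LOAD T1 → mem=5 r[T1]=5 [LOAD]
3. CAS T2 → mem=6 r[T2]=5 [OK]
4. LOAD T3 → mem=6 r[T3]=6 [LOAD]
5. CAS T1 → mem=6 r[T1]=5 [RETRY]
6. LOAD T1 → mem=6 r[T1]=6 [LOAD]
7. LOAD T0 → mem=6 r[T0]=6 [LOAD]
8. CAS T0 → mem=7 r[T0]=6 [OK]
9. CAS T3 → mem=7 r[T3]=6 [RETRY]
10. LOAD T0 → mem=7 r[T0]=7 [LOAD]
11. CAS T0 → mem=8 r[T0]=7 [OK]
12. CAS T1 → mem=8 r[T1]=6 [RETRY]
13. LOAD T1 → mem=8 r[T1]=8 [LOAD]
14. CAS T1 → mem=9 r[T1]=8 [OK]
Flip is step 12.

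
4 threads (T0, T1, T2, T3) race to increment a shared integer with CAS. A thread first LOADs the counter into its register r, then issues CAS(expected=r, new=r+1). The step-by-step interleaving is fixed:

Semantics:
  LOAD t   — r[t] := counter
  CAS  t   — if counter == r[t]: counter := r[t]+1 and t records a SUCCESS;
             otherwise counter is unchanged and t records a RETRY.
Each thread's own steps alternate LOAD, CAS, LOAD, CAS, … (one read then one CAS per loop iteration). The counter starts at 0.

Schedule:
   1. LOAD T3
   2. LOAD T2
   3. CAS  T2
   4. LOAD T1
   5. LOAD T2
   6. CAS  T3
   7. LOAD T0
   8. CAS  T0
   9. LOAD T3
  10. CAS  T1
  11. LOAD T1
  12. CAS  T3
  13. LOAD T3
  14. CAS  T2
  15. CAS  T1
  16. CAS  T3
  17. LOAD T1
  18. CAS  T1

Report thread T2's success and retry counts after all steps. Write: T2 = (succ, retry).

T2 = (1, 1)

   1) LOAD T3:  M=0  r_T3=0
   2) LOAD T2:  M=0  r_T2=0
   3) CAS  T2:  M=1  r_T2=0 ✓
   4) LOAD T1:  M=1  r_T1=1
   5) LOAD T2:  M=1  r_T2=1
   6) CAS  T3:  M=1  r_T3=0 ✗
   7) LOAD T0:  M=1  r_T0=1
   8) CAS  T0:  M=2  r_T0=1 ✓
   9) LOAD T3:  M=2  r_T3=2
  10) CAS  T1:  M=2  r_T1=1 ✗
  11) LOAD T1:  M=2  r_T1=2
  12) CAS  T3:  M=3  r_T3=2 ✓
  13) LOAD T3:  M=3  r_T3=3
  14) CAS  T2:  M=3  r_T2=1 ✗
  15) CAS  T1:  M=3  r_T1=2 ✗
  16) CAS  T3:  M=4  r_T3=3 ✓
  17) LOAD T1:  M=4  r_T1=4
  18) CAS  T1:  M=5  r_T1=4 ✓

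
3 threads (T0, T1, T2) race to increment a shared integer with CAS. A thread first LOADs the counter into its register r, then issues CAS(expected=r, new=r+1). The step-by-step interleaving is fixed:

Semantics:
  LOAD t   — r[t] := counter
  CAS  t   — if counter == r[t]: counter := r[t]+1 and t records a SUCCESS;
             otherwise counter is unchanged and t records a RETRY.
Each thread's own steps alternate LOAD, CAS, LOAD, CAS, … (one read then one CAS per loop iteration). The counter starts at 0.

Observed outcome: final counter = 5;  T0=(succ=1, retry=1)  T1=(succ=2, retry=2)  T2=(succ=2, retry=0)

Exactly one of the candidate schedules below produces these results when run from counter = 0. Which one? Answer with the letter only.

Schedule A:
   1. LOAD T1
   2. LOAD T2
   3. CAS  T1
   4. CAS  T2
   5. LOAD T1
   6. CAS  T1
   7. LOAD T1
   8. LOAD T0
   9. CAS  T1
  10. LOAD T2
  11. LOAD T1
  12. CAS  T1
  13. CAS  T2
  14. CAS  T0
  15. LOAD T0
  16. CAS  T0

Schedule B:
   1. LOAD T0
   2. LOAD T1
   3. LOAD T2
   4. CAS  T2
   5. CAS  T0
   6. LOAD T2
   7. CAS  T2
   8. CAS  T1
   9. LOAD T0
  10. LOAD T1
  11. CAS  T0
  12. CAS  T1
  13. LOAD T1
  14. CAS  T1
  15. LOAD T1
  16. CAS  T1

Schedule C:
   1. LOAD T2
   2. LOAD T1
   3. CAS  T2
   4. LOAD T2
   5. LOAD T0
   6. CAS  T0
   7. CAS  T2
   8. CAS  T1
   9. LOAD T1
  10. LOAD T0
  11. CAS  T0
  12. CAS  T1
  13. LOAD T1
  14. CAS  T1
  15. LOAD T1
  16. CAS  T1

Simulating candidate B:
1. LOAD T0 → mem=0 r[T0]=0 [LOAD]
2. LOAD T1 → mem=0 r[T1]=0 [LOAD]
3. LOAD T2 → mem=0 r[T2]=0 [LOAD]
4. CAS T2 → mem=1 r[T2]=0 [OK]
5. CAS T0 → mem=1 r[T0]=0 [RETRY]
6. LOAD T2 → mem=1 r[T2]=1 [LOAD]
7. CAS T2 → mem=2 r[T2]=1 [OK]
8. CAS T1 → mem=2 r[T1]=0 [RETRY]
9. LOAD T0 → mem=2 r[T0]=2 [LOAD]
10. LOAD T1 → mem=2 r[T1]=2 [LOAD]
11. CAS T0 → mem=3 r[T0]=2 [OK]
12. CAS T1 → mem=3 r[T1]=2 [RETRY]
13. LOAD T1 → mem=3 r[T1]=3 [LOAD]
14. CAS T1 → mem=4 r[T1]=3 [OK]
15. LOAD T1 → mem=4 r[T1]=4 [LOAD]
16. CAS T1 → mem=5 r[T1]=4 [OK]

B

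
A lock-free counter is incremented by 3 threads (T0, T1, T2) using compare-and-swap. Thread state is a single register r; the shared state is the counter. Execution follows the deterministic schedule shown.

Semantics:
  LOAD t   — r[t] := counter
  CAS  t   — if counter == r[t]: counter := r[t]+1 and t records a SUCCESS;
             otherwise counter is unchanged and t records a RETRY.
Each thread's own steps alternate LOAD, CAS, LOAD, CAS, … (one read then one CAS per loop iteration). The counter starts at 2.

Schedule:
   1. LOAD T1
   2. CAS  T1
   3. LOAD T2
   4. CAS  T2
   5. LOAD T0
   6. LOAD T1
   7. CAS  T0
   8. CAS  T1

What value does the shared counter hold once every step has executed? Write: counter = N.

[1] T1.load  rd  (counter 2, T1.r 2)
[2] T1.cas  hit  (counter 3, T1.r 2)
[3] T2.load  rd  (counter 3, T2.r 3)
[4] T2.cas  hit  (counter 4, T2.r 3)
[5] T0.load  rd  (counter 4, T0.r 4)
[6] T1.load  rd  (counter 4, T1.r 4)
[7] T0.cas  hit  (counter 5, T0.r 4)
[8] T1.cas  miss  (counter 5, T1.r 4)

counter = 5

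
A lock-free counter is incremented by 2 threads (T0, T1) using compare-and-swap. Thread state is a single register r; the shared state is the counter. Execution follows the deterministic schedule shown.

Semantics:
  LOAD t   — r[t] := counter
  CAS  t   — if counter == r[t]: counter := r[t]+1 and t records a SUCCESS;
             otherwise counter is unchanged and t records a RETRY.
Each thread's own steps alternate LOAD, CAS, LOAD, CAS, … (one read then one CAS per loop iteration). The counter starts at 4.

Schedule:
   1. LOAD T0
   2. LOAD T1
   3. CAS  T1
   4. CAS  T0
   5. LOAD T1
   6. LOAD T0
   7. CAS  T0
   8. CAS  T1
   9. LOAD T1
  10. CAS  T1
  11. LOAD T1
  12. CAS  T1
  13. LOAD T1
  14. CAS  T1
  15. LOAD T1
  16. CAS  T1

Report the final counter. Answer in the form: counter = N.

counter = 10

[1] T0.load  rd  (counter 4, T0.r 4)
[2] T1.load  rd  (counter 4, T1.r 4)
[3] T1.cas  hit  (counter 5, T1.r 4)
[4] T0.cas  miss  (counter 5, T0.r 4)
[5] T1.load  rd  (counter 5, T1.r 5)
[6] T0.load  rd  (counter 5, T0.r 5)
[7] T0.cas  hit  (counter 6, T0.r 5)
[8] T1.cas  miss  (counter 6, T1.r 5)
[9] T1.load  rd  (counter 6, T1.r 6)
[10] T1.cas  hit  (counter 7, T1.r 6)
[11] T1.load  rd  (counter 7, T1.r 7)
[12] T1.cas  hit  (counter 8, T1.r 7)
[13] T1.load  rd  (counter 8, T1.r 8)
[14] T1.cas  hit  (counter 9, T1.r 8)
[15] T1.load  rd  (counter 9, T1.r 9)
[16] T1.cas  hit  (counter 10, T1.r 9)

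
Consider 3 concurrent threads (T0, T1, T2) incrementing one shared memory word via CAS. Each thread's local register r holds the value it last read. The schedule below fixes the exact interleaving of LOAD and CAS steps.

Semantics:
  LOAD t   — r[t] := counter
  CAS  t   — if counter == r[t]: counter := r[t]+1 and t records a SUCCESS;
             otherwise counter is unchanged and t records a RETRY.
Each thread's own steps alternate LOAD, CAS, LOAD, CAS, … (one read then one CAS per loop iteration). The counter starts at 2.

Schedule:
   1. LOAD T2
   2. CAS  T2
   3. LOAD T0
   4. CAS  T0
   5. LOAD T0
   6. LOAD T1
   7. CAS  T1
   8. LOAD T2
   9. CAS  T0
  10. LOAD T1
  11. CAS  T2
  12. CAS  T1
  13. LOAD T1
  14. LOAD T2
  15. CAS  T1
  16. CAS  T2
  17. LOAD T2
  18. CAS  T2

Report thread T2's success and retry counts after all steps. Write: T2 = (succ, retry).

   1) LOAD T2:  M=2  r_T2=2
   2) CAS  T2:  M=3  r_T2=2 ✓
   3) LOAD T0:  M=3  r_T0=3
   4) CAS  T0:  M=4  r_T0=3 ✓
   5) LOAD T0:  M=4  r_T0=4
   6) LOAD T1:  M=4  r_T1=4
   7) CAS  T1:  M=5  r_T1=4 ✓
   8) LOAD T2:  M=5  r_T2=5
   9) CAS  T0:  M=5  r_T0=4 ✗
  10) LOAD T1:  M=5  r_T1=5
  11) CAS  T2:  M=6  r_T2=5 ✓
  12) CAS  T1:  M=6  r_T1=5 ✗
  13) LOAD T1:  M=6  r_T1=6
  14) LOAD T2:  M=6  r_T2=6
  15) CAS  T1:  M=7  r_T1=6 ✓
  16) CAS  T2:  M=7  r_T2=6 ✗
  17) LOAD T2:  M=7  r_T2=7
  18) CAS  T2:  M=8  r_T2=7 ✓

T2 = (3, 1)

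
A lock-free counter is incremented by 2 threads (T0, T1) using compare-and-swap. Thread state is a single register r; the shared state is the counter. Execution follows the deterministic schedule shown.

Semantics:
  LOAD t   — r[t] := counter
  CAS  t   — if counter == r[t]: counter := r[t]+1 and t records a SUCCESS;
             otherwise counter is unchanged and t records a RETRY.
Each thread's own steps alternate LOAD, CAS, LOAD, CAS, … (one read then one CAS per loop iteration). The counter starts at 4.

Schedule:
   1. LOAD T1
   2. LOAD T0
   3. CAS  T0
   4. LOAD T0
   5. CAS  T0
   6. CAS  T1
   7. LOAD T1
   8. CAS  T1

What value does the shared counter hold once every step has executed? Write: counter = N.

counter = 7

step 1: T1 LOAD ⇒ load; ctr=4 reg=4
step 2: T0 LOAD ⇒ load; ctr=4 reg=4
step 3: T0 CAS ⇒ ok; ctr=5 reg=4
step 4: T0 LOAD ⇒ load; ctr=5 reg=5
step 5: T0 CAS ⇒ ok; ctr=6 reg=5
step 6: T1 CAS ⇒ retry; ctr=6 reg=4
step 7: T1 LOAD ⇒ load; ctr=6 reg=6
step 8: T1 CAS ⇒ ok; ctr=7 reg=6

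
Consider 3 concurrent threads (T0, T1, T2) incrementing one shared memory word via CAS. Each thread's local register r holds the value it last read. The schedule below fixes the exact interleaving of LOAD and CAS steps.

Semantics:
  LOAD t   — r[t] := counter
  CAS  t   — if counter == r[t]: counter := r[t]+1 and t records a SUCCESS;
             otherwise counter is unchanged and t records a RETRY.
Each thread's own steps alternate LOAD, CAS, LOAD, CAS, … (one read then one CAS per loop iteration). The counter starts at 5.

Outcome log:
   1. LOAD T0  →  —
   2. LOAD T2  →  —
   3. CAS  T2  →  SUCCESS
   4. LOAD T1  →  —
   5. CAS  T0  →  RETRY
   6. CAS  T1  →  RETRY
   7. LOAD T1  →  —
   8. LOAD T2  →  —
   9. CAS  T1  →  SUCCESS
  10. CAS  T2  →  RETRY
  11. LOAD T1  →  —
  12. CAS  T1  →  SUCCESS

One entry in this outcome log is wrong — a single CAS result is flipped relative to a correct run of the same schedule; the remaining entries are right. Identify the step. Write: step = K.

Reference trace:
   1) LOAD T0:  M=5  r_T0=5
   2) LOAD T2:  M=5  r_T2=5
   3) CAS  T2:  M=6  r_T2=5 ✓
   4) LOAD T1:  M=6  r_T1=6
   5) CAS  T0:  M=6  r_T0=5 ✗
   6) CAS  T1:  M=7  r_T1=6 ✓
   7) LOAD T1:  M=7  r_T1=7
   8) LOAD T2:  M=7  r_T2=7
   9) CAS  T1:  M=8  r_T1=7 ✓
  10) CAS  T2:  M=8  r_T2=7 ✗
  11) LOAD T1:  M=8  r_T1=8
  12) CAS  T1:  M=9  r_T1=8 ✓
Log disagrees first at step 6.

step = 6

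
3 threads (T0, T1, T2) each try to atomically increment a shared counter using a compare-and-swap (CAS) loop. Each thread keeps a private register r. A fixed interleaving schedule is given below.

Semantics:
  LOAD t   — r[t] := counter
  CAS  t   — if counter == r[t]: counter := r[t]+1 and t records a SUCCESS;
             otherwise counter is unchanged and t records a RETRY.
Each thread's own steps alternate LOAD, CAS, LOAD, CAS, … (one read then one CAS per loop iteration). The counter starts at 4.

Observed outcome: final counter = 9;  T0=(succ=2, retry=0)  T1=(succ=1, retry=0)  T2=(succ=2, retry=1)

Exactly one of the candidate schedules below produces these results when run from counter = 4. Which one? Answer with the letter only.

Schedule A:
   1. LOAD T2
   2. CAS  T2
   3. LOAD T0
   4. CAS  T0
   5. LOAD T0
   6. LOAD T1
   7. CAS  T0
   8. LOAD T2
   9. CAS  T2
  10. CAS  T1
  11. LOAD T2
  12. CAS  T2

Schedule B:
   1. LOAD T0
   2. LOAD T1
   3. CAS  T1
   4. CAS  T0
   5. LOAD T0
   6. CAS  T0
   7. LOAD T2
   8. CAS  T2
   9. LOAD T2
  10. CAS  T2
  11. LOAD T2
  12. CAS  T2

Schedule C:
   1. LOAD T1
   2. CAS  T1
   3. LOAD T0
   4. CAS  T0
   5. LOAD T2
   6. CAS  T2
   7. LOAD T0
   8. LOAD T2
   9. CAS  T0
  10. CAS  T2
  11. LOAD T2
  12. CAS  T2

Run C:
[1] T1.load  rd  (counter 4, T1.r 4)
[2] T1.cas  hit  (counter 5, T1.r 4)
[3] T0.load  rd  (counter 5, T0.r 5)
[4] T0.cas  hit  (counter 6, T0.r 5)
[5] T2.load  rd  (counter 6, T2.r 6)
[6] T2.cas  hit  (counter 7, T2.r 6)
[7] T0.load  rd  (counter 7, T0.r 7)
[8] T2.load  rd  (counter 7, T2.r 7)
[9] T0.cas  hit  (counter 8, T0.r 7)
[10] T2.cas  miss  (counter 8, T2.r 7)
[11] T2.load  rd  (counter 8, T2.r 8)
[12] T2.cas  hit  (counter 9, T2.r 8)

C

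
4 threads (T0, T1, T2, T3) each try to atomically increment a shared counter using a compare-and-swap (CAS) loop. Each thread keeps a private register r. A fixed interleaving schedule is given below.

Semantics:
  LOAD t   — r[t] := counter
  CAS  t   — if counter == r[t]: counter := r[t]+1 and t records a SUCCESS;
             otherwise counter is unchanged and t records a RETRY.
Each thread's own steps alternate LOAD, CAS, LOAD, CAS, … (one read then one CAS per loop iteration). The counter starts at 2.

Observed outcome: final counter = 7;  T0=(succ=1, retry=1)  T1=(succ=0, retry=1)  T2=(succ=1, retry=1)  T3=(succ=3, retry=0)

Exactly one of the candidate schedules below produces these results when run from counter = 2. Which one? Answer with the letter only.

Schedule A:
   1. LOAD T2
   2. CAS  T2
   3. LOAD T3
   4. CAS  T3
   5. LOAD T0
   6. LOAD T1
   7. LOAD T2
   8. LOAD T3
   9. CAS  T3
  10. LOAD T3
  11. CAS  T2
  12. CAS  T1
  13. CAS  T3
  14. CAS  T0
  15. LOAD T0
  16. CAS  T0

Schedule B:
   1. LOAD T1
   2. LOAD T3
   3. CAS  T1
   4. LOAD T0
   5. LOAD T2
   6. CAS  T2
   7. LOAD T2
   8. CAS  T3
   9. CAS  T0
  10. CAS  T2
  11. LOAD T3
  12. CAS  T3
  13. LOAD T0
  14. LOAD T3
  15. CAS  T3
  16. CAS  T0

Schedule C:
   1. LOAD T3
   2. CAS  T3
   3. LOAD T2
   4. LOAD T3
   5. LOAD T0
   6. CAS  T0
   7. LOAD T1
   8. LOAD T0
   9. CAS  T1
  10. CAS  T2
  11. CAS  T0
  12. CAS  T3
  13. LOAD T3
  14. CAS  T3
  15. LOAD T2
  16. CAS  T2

A

Simulating candidate A:
   1) LOAD T2:  M=2  r_T2=2
   2) CAS  T2:  M=3  r_T2=2 ✓
   3) LOAD T3:  M=3  r_T3=3
   4) CAS  T3:  M=4  r_T3=3 ✓
   5) LOAD T0:  M=4  r_T0=4
   6) LOAD T1:  M=4  r_T1=4
   7) LOAD T2:  M=4  r_T2=4
   8) LOAD T3:  M=4  r_T3=4
   9) CAS  T3:  M=5  r_T3=4 ✓
  10) LOAD T3:  M=5  r_T3=5
  11) CAS  T2:  M=5  r_T2=4 ✗
  12) CAS  T1:  M=5  r_T1=4 ✗
  13) CAS  T3:  M=6  r_T3=5 ✓
  14) CAS  T0:  M=6  r_T0=4 ✗
  15) LOAD T0:  M=6  r_T0=6
  16) CAS  T0:  M=7  r_T0=6 ✓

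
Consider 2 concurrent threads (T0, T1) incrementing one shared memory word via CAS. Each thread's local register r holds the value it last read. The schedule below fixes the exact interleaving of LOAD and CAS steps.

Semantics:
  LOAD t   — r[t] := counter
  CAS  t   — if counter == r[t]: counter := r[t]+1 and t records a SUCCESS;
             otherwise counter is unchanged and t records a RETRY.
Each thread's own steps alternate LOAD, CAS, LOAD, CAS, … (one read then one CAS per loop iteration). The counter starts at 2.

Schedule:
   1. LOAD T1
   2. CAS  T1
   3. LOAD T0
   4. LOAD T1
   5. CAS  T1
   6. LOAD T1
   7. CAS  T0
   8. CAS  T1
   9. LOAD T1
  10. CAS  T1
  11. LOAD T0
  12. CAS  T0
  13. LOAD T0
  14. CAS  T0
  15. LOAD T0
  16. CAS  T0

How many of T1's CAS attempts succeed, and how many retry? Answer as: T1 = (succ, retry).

T1 = (4, 0)

step 1: T1 LOAD ⇒ load; ctr=2 reg=2
step 2: T1 CAS ⇒ ok; ctr=3 reg=2
step 3: T0 LOAD ⇒ load; ctr=3 reg=3
step 4: T1 LOAD ⇒ load; ctr=3 reg=3
step 5: T1 CAS ⇒ ok; ctr=4 reg=3
step 6: T1 LOAD ⇒ load; ctr=4 reg=4
step 7: T0 CAS ⇒ retry; ctr=4 reg=3
step 8: T1 CAS ⇒ ok; ctr=5 reg=4
step 9: T1 LOAD ⇒ load; ctr=5 reg=5
step 10: T1 CAS ⇒ ok; ctr=6 reg=5
step 11: T0 LOAD ⇒ load; ctr=6 reg=6
step 12: T0 CAS ⇒ ok; ctr=7 reg=6
step 13: T0 LOAD ⇒ load; ctr=7 reg=7
step 14: T0 CAS ⇒ ok; ctr=8 reg=7
step 15: T0 LOAD ⇒ load; ctr=8 reg=8
step 16: T0 CAS ⇒ ok; ctr=9 reg=8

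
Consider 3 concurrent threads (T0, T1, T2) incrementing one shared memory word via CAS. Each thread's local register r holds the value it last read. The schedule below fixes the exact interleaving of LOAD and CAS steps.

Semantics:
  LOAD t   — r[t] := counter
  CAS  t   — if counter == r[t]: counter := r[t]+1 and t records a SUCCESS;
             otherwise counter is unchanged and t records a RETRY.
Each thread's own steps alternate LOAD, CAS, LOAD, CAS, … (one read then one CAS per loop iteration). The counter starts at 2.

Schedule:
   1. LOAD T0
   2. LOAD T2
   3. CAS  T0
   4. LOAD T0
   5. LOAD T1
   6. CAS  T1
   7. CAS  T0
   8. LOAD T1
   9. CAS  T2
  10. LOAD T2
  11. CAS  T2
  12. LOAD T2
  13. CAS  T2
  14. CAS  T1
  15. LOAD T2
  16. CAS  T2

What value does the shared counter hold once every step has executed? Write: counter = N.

counter = 7

#1 T0 reads 2
#2 T2 reads 2
#3 T0 CAS(2→3) writes; counter now 3
#4 T0 reads 3
#5 T1 reads 3
#6 T1 CAS(3→4) writes; counter now 4
#7 T0 CAS(3→4) fails; counter now 4
#8 T1 reads 4
#9 T2 CAS(2→3) fails; counter now 4
#10 T2 reads 4
#11 T2 CAS(4→5) writes; counter now 5
#12 T2 reads 5
#13 T2 CAS(5→6) writes; counter now 6
#14 T1 CAS(4→5) fails; counter now 6
#15 T2 reads 6
#16 T2 CAS(6→7) writes; counter now 7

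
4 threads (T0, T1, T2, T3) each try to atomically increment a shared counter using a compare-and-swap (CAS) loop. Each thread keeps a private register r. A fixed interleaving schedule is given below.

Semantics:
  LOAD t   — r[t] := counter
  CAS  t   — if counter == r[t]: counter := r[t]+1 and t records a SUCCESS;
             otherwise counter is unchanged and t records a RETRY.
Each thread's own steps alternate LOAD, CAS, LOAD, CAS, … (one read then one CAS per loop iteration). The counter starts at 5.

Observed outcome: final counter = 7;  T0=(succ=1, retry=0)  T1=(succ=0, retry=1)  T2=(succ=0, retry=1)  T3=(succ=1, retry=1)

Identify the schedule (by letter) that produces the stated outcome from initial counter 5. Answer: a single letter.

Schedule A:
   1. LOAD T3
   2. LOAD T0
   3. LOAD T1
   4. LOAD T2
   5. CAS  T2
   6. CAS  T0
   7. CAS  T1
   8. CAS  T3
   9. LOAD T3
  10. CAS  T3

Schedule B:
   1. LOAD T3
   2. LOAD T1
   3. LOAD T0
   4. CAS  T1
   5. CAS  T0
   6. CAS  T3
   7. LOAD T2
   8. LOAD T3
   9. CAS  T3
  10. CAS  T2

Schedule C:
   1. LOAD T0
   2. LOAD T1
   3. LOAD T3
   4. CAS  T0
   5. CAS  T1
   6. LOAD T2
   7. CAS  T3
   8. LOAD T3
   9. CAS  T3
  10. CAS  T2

Simulating candidate C:
   1) LOAD T0:  M=5  r_T0=5
   2) LOAD T1:  M=5  r_T1=5
   3) LOAD T3:  M=5  r_T3=5
   4) CAS  T0:  M=6  r_T0=5 ✓
   5) CAS  T1:  M=6  r_T1=5 ✗
   6) LOAD T2:  M=6  r_T2=6
   7) CAS  T3:  M=6  r_T3=5 ✗
   8) LOAD T3:  M=6  r_T3=6
   9) CAS  T3:  M=7  r_T3=6 ✓
  10) CAS  T2:  M=7  r_T2=6 ✗

C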